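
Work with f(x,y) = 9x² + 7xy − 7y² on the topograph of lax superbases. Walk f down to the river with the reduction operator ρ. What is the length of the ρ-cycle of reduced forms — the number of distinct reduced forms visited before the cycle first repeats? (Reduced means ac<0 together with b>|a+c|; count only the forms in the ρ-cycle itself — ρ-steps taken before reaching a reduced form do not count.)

D = 301, ⌊√D⌋ = 17
river: ρ → (-7,7,9)
river: ρ → (9,11,-5)
river: ρ → (-5,9,11)
river: ρ → (11,13,-3)
river: ρ → (-3,17,1)
river: ρ → (1,17,-3)
river: ρ → (-3,13,11)
river: ρ → (11,9,-5)
river: ρ → (-5,11,9)
river: ρ → (9,7,-7)
ρ-cycle length = 10 (tail of 0 descent steps not counted)

10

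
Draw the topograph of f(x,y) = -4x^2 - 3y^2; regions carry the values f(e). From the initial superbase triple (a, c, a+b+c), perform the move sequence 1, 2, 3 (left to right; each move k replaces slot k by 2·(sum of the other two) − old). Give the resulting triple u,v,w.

start (-4,-3,-7) = (f(1,0),f(0,1),f(1,1))
replace slot 1: 2·((-3)+(-7)) − (-4) = -16 → (-16,-3,-7)
replace slot 2: 2·((-16)+(-7)) − (-3) = -43 → (-16,-43,-7)
replace slot 3: 2·((-16)+(-43)) − (-7) = -111 → (-16,-43,-111)

-16,-43,-111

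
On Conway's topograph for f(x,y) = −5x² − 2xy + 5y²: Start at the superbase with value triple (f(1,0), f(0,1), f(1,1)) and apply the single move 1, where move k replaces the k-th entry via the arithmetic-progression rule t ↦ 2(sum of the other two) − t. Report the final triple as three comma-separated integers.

start (-5,5,-2) = (f(1,0),f(0,1),f(1,1))
replace slot 1: 2·(5+(-2)) − (-5) = 11 → (11,5,-2)

11,5,-2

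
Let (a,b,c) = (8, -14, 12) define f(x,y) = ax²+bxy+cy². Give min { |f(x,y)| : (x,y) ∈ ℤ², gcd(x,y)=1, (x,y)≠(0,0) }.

translate: b→2 (≡-14 mod 16), so (8,-14,12)→(8,2,6)
flip: (8,2,6)→(6,-2,8)
reduced (well bottom): (6,-2,8) with a≤c, −a<b≤a
well minimum = a = 6

6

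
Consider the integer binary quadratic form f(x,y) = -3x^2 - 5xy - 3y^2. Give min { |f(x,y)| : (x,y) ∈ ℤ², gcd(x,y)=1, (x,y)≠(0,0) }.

translate: b→-1 (≡5 mod 6), so (3,5,3)→(3,-1,1)
flip: (3,-1,1)→(1,1,3)
reduced (well bottom): (1,1,3) with a≤c, −a<b≤a
well minimum |f| = |-1| = 1 (negative-definite)

1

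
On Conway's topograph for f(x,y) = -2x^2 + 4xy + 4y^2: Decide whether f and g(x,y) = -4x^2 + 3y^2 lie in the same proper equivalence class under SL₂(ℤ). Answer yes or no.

D₁ = 48, D₂ = 48
river cycle of f (length 2): (4, 4, -2), (-2, 4, 4)
river cycle of g (length 2): (3, 6, -1), (-1, 6, 3)
cycles differ ⇒ inequivalent

no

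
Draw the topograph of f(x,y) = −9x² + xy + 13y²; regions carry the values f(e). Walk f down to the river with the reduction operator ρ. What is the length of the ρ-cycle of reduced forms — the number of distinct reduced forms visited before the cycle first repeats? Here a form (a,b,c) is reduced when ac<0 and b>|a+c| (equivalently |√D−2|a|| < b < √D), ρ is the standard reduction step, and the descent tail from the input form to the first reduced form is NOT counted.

D = 469, ⌊√D⌋ = 21
descent: ρ → (13,-1,-9)
descent: ρ → (-9,19,3)  [lands on river]
river: ρ → (3,17,-15)
river: ρ → (-15,13,5)
river: ρ → (5,17,-9)
ρ-cycle length = 4 (tail of 2 descent steps not counted)

4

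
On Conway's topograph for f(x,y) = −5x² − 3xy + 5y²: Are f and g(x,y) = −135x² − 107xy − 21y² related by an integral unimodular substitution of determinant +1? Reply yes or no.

D₁ = 109, D₂ = 109
river cycle of f (length 14): (5, 3, -5), (-5, 7, 3), (3, 5, -7), (-7, 9, 1), (1, 9, -7), (-7, 5, 3), (3, 7, -5), (-5, 3, 5), (5, 7, -3), (-3, 5, 7), … (4 more)
river cycle of g (length 14): (-3, 7, 5), (5, 3, -5), (-5, 7, 3), (3, 5, -7), (-7, 9, 1), (1, 9, -7), (-7, 5, 3), (3, 7, -5), (-5, 3, 5), (5, 7, -3), … (4 more)
cycles coincide ⇒ equivalent

yes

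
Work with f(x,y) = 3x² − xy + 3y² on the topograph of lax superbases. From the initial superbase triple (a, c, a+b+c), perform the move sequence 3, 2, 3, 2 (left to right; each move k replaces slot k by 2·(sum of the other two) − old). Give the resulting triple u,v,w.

start (3,3,5) = (f(1,0),f(0,1),f(1,1))
replace slot 3: 2·(3+3) − 5 = 7 → (3,3,7)
replace slot 2: 2·(3+7) − 3 = 17 → (3,17,7)
replace slot 3: 2·(3+17) − 7 = 33 → (3,17,33)
replace slot 2: 2·(3+33) − 17 = 55 → (3,55,33)

3,55,33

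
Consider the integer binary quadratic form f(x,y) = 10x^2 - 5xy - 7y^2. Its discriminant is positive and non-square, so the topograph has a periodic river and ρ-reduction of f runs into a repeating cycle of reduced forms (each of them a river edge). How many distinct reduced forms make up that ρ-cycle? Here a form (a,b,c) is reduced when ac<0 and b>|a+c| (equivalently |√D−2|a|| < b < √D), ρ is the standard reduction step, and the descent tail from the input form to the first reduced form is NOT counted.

D = 305, ⌊√D⌋ = 17
descent: ρ → (-7,5,10)  [lands on river]
river: ρ → (10,15,-2)
river: ρ → (-2,17,2)
river: ρ → (2,15,-10)
river: ρ → (-10,5,7)
river: ρ → (7,9,-8)
river: ρ → (-8,7,8)
river: ρ → (8,9,-7)
ρ-cycle length = 8 (tail of 1 descent step not counted)

8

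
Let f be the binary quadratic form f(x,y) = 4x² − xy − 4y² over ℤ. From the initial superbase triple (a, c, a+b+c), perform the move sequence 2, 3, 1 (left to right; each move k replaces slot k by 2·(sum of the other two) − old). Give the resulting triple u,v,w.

start (4,-4,-1) = (f(1,0),f(0,1),f(1,1))
replace slot 2: 2·(4+(-1)) − (-4) = 10 → (4,10,-1)
replace slot 3: 2·(4+10) − (-1) = 29 → (4,10,29)
replace slot 1: 2·(10+29) − 4 = 74 → (74,10,29)

74,10,29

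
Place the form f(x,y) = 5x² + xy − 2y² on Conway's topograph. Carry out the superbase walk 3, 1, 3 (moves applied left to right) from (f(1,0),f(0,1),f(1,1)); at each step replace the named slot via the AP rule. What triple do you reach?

start (5,-2,4) = (f(1,0),f(0,1),f(1,1))
replace slot 3: 2·(5+(-2)) − 4 = 2 → (5,-2,2)
replace slot 1: 2·((-2)+2) − 5 = -5 → (-5,-2,2)
replace slot 3: 2·((-5)+(-2)) − 2 = -16 → (-5,-2,-16)

-5,-2,-16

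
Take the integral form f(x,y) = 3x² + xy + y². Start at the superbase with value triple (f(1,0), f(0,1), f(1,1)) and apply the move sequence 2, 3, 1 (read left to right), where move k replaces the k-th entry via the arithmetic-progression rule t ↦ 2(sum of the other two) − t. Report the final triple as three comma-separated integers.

start (3,1,5) = (f(1,0),f(0,1),f(1,1))
replace slot 2: 2·(3+5) − 1 = 15 → (3,15,5)
replace slot 3: 2·(3+15) − 5 = 31 → (3,15,31)
replace slot 1: 2·(15+31) − 3 = 89 → (89,15,31)

89,15,31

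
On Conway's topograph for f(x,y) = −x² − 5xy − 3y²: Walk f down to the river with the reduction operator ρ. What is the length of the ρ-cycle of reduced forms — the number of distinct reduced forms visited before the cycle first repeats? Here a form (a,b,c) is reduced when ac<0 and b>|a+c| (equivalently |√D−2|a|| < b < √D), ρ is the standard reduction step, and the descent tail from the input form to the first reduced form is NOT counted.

D = 13, ⌊√D⌋ = 3
descent: ρ → (-3,-1,1)
descent: ρ → (1,3,-1)  [lands on river]
river: ρ → (-1,3,1)
ρ-cycle length = 2 (tail of 2 descent steps not counted)

2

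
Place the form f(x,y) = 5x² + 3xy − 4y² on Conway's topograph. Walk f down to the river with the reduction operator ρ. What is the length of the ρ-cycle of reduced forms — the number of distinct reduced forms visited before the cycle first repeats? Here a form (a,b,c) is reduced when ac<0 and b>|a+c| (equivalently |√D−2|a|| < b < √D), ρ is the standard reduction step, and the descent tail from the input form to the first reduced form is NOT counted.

D = 89, ⌊√D⌋ = 9
river: ρ → (-4,5,4)
river: ρ → (4,3,-5)
river: ρ → (-5,7,2)
river: ρ → (2,9,-1)
river: ρ → (-1,9,2)
river: ρ → (2,7,-5)
river: ρ → (-5,3,4)
river: ρ → (4,5,-4)
river: ρ → (-4,3,5)
river: ρ → (5,7,-2)
river: ρ → (-2,9,1)
river: ρ → (1,9,-2)
river: ρ → (-2,7,5)
river: ρ → (5,3,-4)
ρ-cycle length = 14 (tail of 0 descent steps not counted)

14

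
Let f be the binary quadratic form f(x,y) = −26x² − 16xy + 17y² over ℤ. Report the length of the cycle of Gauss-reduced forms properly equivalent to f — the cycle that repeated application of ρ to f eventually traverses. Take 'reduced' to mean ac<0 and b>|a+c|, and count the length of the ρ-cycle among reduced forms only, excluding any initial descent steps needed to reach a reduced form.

D = 2024, ⌊√D⌋ = 44
descent: ρ → (17,16,-26)  [lands on river]
river: ρ → (-26,36,7)
river: ρ → (7,34,-31)
river: ρ → (-31,28,10)
river: ρ → (10,32,-25)
river: ρ → (-25,18,17)
ρ-cycle length = 6 (tail of 1 descent step not counted)

6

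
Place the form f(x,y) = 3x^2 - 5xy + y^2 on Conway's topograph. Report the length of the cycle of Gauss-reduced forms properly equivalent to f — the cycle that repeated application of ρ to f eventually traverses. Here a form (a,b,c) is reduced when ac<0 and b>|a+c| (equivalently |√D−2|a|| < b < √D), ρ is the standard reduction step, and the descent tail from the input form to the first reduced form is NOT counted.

D = 13, ⌊√D⌋ = 3
descent: ρ → (1,3,-1)  [lands on river]
river: ρ → (-1,3,1)
ρ-cycle length = 2 (tail of 1 descent step not counted)

2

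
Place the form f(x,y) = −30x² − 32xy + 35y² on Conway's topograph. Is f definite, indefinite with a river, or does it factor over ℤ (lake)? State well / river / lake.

D = b²−4ac = (-32)² − 4·(-30)·35 = 5224
D > 0 non-square ⇒ indefinite ⇒ periodic river

river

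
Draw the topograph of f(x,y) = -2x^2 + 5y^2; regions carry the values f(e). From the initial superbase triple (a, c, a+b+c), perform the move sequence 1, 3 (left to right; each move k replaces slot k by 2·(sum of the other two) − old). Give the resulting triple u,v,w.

start (-2,5,3) = (f(1,0),f(0,1),f(1,1))
replace slot 1: 2·(5+3) − (-2) = 18 → (18,5,3)
replace slot 3: 2·(18+5) − 3 = 43 → (18,5,43)

18,5,43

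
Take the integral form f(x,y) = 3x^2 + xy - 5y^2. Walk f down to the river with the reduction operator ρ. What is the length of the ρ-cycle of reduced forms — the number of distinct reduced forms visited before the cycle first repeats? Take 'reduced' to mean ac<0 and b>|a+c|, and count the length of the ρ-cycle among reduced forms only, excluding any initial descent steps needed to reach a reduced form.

D = 61, ⌊√D⌋ = 7
descent: ρ → (-5,-1,3)
descent: ρ → (3,7,-1)  [lands on river]
river: ρ → (-1,7,3)
river: ρ → (3,5,-3)
river: ρ → (-3,7,1)
river: ρ → (1,7,-3)
river: ρ → (-3,5,3)
ρ-cycle length = 6 (tail of 2 descent steps not counted)

6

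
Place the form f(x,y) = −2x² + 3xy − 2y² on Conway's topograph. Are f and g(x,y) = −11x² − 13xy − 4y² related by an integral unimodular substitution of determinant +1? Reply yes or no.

D₁ = -7, D₂ = -7
f is negative-definite; reduce −f:
−f: translate: b→1 (≡-3 mod 4), so (2,-3,2)→(2,1,1)
−f: flip: (2,1,1)→(1,-1,2)
−f: translate: b→1 (≡-1 mod 2), so (1,-1,2)→(1,1,2)
−f: reduced (well bottom): (1,1,2) with a≤c, −a<b≤a
flip sign back: reduced form of f is (-1,-1,-2)
g is negative-definite; reduce −g:
−g: translate: b→-9 (≡13 mod 22), so (11,13,4)→(11,-9,2)
−g: flip: (11,-9,2)→(2,9,11)
−g: translate: b→1 (≡9 mod 4), so (2,9,11)→(2,1,1)
−g: flip: (2,1,1)→(1,-1,2)
−g: translate: b→1 (≡-1 mod 2), so (1,-1,2)→(1,1,2)
−g: reduced (well bottom): (1,1,2) with a≤c, −a<b≤a
flip sign back: reduced form of g is (-1,-1,-2)
reduced forms (-1, -1, -2) vs (-1, -1, -2) ⇒ equivalent

yes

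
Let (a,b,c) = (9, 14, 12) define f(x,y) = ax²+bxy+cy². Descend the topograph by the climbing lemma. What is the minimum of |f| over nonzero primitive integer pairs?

translate: b→-4 (≡14 mod 18), so (9,14,12)→(9,-4,7)
flip: (9,-4,7)→(7,4,9)
reduced (well bottom): (7,4,9) with a≤c, −a<b≤a
well minimum = a = 7

7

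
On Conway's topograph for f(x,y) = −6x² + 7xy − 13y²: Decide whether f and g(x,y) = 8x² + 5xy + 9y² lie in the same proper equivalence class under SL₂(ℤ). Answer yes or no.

D₁ = -263, D₂ = -263
f is negative-definite; reduce −f:
−f: translate: b→5 (≡-7 mod 12), so (6,-7,13)→(6,5,12)
−f: reduced (well bottom): (6,5,12) with a≤c, −a<b≤a
flip sign back: reduced form of f is (-6,-5,-12)
g: reduced (well bottom): (8,5,9) with a≤c, −a<b≤a
reduced forms (-6, -5, -12) vs (8, 5, 9) ⇒ inequivalent

no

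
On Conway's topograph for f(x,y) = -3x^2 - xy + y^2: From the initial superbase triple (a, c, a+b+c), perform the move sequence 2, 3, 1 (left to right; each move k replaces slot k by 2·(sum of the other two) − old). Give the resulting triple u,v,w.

start (-3,1,-3) = (f(1,0),f(0,1),f(1,1))
replace slot 2: 2·((-3)+(-3)) − 1 = -13 → (-3,-13,-3)
replace slot 3: 2·((-3)+(-13)) − (-3) = -29 → (-3,-13,-29)
replace slot 1: 2·((-13)+(-29)) − (-3) = -81 → (-81,-13,-29)

-81,-13,-29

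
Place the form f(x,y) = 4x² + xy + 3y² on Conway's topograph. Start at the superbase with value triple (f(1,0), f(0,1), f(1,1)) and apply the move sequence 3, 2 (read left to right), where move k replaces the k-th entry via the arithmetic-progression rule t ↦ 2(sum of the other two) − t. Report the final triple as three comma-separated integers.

start (4,3,8) = (f(1,0),f(0,1),f(1,1))
replace slot 3: 2·(4+3) − 8 = 6 → (4,3,6)
replace slot 2: 2·(4+6) − 3 = 17 → (4,17,6)

4,17,6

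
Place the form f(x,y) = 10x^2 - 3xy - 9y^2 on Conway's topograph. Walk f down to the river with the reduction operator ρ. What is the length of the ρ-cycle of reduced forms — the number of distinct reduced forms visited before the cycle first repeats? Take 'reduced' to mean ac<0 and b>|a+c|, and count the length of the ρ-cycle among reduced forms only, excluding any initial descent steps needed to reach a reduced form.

D = 369, ⌊√D⌋ = 19
descent: ρ → (-9,3,10)  [lands on river]
river: ρ → (10,17,-2)
river: ρ → (-2,19,1)
river: ρ → (1,19,-2)
river: ρ → (-2,17,10)
river: ρ → (10,3,-9)
river: ρ → (-9,15,4)
river: ρ → (4,17,-5)
river: ρ → (-5,13,10)
river: ρ → (10,7,-8)
river: ρ → (-8,9,9)
river: ρ → (9,9,-8)
river: ρ → (-8,7,10)
river: ρ → (10,13,-5)
river: ρ → (-5,17,4)
river: ρ → (4,15,-9)
ρ-cycle length = 16 (tail of 1 descent step not counted)

16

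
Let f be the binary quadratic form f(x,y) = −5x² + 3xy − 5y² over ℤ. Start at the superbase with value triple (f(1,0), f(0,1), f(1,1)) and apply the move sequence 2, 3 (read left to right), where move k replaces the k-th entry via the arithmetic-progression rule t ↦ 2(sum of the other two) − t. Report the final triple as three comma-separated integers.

start (-5,-5,-7) = (f(1,0),f(0,1),f(1,1))
replace slot 2: 2·((-5)+(-7)) − (-5) = -19 → (-5,-19,-7)
replace slot 3: 2·((-5)+(-19)) − (-7) = -41 → (-5,-19,-41)

-5,-19,-41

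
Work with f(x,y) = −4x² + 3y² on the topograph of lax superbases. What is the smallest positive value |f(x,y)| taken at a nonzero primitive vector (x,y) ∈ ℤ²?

descent: ρ → (3,6,-1)  [lands on river]
river: ρ → (-1,6,3)
closes: descent 1, river 2
min |a| on river = 1

1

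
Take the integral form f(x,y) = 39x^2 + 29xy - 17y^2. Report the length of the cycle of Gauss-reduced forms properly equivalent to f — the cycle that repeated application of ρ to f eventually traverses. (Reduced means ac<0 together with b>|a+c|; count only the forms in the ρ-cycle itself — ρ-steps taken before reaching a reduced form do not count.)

D = 3493, ⌊√D⌋ = 59
river: ρ → (-17,39,29)
river: ρ → (29,19,-27)
river: ρ → (-27,35,21)
river: ρ → (21,49,-13)
river: ρ → (-13,55,9)
river: ρ → (9,53,-19)
river: ρ → (-19,23,39)
river: ρ → (39,55,-3)
river: ρ → (-3,59,1)
river: ρ → (1,59,-3)
river: ρ → (-3,55,39)
river: ρ → (39,23,-19)
river: ρ → (-19,53,9)
river: ρ → (9,55,-13)
river: ρ → (-13,49,21)
river: ρ → (21,35,-27)
river: ρ → (-27,19,29)
river: ρ → (29,39,-17)
river: ρ → (-17,29,39)
river: ρ → (39,49,-7)
river: ρ → (-7,49,39)
river: ρ → (39,29,-17)
ρ-cycle length = 22 (tail of 0 descent steps not counted)

22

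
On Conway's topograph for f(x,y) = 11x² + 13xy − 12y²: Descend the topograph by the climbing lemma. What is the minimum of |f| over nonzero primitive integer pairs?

river: ρ → (-12,11,12)
river: ρ → (12,13,-11)
river: ρ → (-11,9,14)
river: ρ → (14,19,-6)
river: ρ → (-6,17,17)
river: ρ → (17,17,-6)
river: ρ → (-6,19,14)
river: ρ → (14,9,-11)
river: ρ → (-11,13,12)
river: ρ → (12,11,-12)
river: ρ → (-12,13,11)
river: ρ → (11,9,-14)
river: ρ → (-14,19,6)
river: ρ → (6,17,-17)
river: ρ → (-17,17,6)
river: ρ → (6,19,-14)
river: ρ → (-14,9,11)
river: ρ → (11,13,-12)
closes: descent 0, river 18
min |a| on river = 6

6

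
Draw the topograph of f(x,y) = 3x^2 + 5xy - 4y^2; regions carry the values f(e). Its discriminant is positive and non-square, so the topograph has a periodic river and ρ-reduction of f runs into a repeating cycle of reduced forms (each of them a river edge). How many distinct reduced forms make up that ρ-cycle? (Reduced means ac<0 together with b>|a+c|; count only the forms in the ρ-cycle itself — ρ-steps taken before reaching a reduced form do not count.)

D = 73, ⌊√D⌋ = 8
river: ρ → (-4,3,4)
river: ρ → (4,5,-3)
river: ρ → (-3,7,2)
river: ρ → (2,5,-6)
river: ρ → (-6,7,1)
river: ρ → (1,7,-6)
river: ρ → (-6,5,2)
river: ρ → (2,7,-3)
river: ρ → (-3,5,4)
river: ρ → (4,3,-4)
river: ρ → (-4,5,3)
river: ρ → (3,7,-2)
river: ρ → (-2,5,6)
river: ρ → (6,7,-1)
river: ρ → (-1,7,6)
river: ρ → (6,5,-2)
river: ρ → (-2,7,3)
river: ρ → (3,5,-4)
ρ-cycle length = 18 (tail of 0 descent steps not counted)

18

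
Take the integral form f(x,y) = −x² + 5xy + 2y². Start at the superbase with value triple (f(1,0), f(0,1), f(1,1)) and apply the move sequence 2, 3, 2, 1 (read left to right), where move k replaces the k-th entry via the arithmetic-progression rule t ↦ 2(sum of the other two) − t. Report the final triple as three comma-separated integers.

start (-1,2,6) = (f(1,0),f(0,1),f(1,1))
replace slot 2: 2·((-1)+6) − 2 = 8 → (-1,8,6)
replace slot 3: 2·((-1)+8) − 6 = 8 → (-1,8,8)
replace slot 2: 2·((-1)+8) − 8 = 6 → (-1,6,8)
replace slot 1: 2·(6+8) − (-1) = 29 → (29,6,8)

29,6,8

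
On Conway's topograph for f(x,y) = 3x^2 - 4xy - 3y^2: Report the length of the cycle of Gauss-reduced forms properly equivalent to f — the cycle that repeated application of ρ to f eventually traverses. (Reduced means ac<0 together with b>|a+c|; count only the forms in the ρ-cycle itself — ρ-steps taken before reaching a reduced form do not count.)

D = 52, ⌊√D⌋ = 7
descent: ρ → (-3,4,3)  [lands on river]
river: ρ → (3,2,-4)
river: ρ → (-4,6,1)
river: ρ → (1,6,-4)
river: ρ → (-4,2,3)
river: ρ → (3,4,-3)
river: ρ → (-3,2,4)
river: ρ → (4,6,-1)
river: ρ → (-1,6,4)
river: ρ → (4,2,-3)
ρ-cycle length = 10 (tail of 1 descent step not counted)

10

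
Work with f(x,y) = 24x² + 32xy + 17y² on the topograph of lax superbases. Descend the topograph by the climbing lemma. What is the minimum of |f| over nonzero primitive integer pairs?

translate: b→-16 (≡32 mod 48), so (24,32,17)→(24,-16,9)
flip: (24,-16,9)→(9,16,24)
translate: b→-2 (≡16 mod 18), so (9,16,24)→(9,-2,17)
reduced (well bottom): (9,-2,17) with a≤c, −a<b≤a
well minimum = a = 9

9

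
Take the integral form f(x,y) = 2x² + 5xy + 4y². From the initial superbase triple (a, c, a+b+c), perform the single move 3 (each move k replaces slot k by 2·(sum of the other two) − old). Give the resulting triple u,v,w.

start (2,4,11) = (f(1,0),f(0,1),f(1,1))
replace slot 3: 2·(2+4) − 11 = 1 → (2,4,1)

2,4,1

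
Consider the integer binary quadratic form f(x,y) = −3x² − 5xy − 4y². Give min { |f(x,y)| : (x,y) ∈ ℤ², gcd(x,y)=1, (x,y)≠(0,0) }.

translate: b→-1 (≡5 mod 6), so (3,5,4)→(3,-1,2)
flip: (3,-1,2)→(2,1,3)
reduced (well bottom): (2,1,3) with a≤c, −a<b≤a
well minimum |f| = |-2| = 2 (negative-definite)

2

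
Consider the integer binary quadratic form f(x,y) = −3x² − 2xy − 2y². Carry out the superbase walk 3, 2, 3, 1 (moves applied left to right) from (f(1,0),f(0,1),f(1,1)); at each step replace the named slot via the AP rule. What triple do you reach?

start (-3,-2,-7) = (f(1,0),f(0,1),f(1,1))
replace slot 3: 2·((-3)+(-2)) − (-7) = -3 → (-3,-2,-3)
replace slot 2: 2·((-3)+(-3)) − (-2) = -10 → (-3,-10,-3)
replace slot 3: 2·((-3)+(-10)) − (-3) = -23 → (-3,-10,-23)
replace slot 1: 2·((-10)+(-23)) − (-3) = -63 → (-63,-10,-23)

-63,-10,-23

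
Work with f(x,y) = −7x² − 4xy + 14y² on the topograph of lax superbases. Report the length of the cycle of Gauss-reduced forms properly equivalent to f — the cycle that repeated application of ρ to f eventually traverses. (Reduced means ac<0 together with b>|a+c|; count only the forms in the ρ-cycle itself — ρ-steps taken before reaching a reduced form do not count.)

D = 408, ⌊√D⌋ = 20
descent: ρ → (14,4,-7)
descent: ρ → (-7,10,11)  [lands on river]
river: ρ → (11,12,-6)
river: ρ → (-6,12,11)
river: ρ → (11,10,-7)
river: ρ → (-7,18,3)
river: ρ → (3,18,-7)
ρ-cycle length = 6 (tail of 2 descent steps not counted)

6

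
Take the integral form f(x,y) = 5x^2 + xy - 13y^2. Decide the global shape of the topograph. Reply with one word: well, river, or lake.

D = b²−4ac = 1² − 4·5·(-13) = 261
D > 0 non-square ⇒ indefinite ⇒ periodic river

river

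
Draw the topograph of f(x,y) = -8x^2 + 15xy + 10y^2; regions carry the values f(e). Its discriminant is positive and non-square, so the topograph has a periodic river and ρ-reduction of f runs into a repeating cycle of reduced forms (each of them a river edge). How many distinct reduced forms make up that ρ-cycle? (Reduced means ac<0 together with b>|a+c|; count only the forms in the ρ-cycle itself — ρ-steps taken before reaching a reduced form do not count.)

D = 545, ⌊√D⌋ = 23
river: ρ → (10,5,-13)
river: ρ → (-13,21,2)
river: ρ → (2,23,-2)
river: ρ → (-2,21,13)
river: ρ → (13,5,-10)
river: ρ → (-10,15,8)
river: ρ → (8,17,-8)
river: ρ → (-8,15,10)
ρ-cycle length = 8 (tail of 0 descent steps not counted)

8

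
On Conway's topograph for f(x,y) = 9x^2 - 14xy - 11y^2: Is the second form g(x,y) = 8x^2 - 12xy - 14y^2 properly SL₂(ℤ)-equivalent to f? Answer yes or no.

D₁ = 592, D₂ = 592
river cycle of f (length 6): (-11, 14, 9), (9, 22, -3), (-3, 20, 16), (16, 12, -7), (-7, 16, 12), (12, 8, -11)
river cycle of g (length 6): (-14, 12, 8), (8, 20, -6), (-6, 16, 14), (14, 12, -8), (-8, 20, 6), (6, 16, -14)
cycles differ ⇒ inequivalent

no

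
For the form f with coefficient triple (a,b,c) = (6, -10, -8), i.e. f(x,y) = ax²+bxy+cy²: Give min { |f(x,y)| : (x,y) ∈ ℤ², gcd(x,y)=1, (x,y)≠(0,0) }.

descent: ρ → (-8,10,6)  [lands on river]
river: ρ → (6,14,-4)
river: ρ → (-4,10,12)
river: ρ → (12,14,-2)
river: ρ → (-2,14,12)
river: ρ → (12,10,-4)
river: ρ → (-4,14,6)
river: ρ → (6,10,-8)
river: ρ → (-8,6,8)
river: ρ → (8,10,-6)
river: ρ → (-6,14,4)
river: ρ → (4,10,-12)
river: ρ → (-12,14,2)
river: ρ → (2,14,-12)
river: ρ → (-12,10,4)
river: ρ → (4,14,-6)
river: ρ → (-6,10,8)
river: ρ → (8,6,-8)
closes: descent 1, river 18
min |a| on river = 2

2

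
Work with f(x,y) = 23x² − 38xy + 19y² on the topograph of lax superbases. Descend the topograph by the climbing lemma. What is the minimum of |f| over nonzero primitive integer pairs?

translate: b→8 (≡-38 mod 46), so (23,-38,19)→(23,8,4)
flip: (23,8,4)→(4,-8,23)
translate: b→0 (≡-8 mod 8), so (4,-8,23)→(4,0,19)
reduced (well bottom): (4,0,19) with a≤c, −a<b≤a
well minimum = a = 4

4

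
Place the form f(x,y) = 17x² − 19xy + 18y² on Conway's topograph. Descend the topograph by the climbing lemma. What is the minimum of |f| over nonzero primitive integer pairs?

translate: b→15 (≡-19 mod 34), so (17,-19,18)→(17,15,16)
flip: (17,15,16)→(16,-15,17)
reduced (well bottom): (16,-15,17) with a≤c, −a<b≤a
well minimum = a = 16

16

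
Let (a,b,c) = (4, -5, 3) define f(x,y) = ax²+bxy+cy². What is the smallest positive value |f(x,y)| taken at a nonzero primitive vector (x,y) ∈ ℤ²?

translate: b→3 (≡-5 mod 8), so (4,-5,3)→(4,3,2)
flip: (4,3,2)→(2,-3,4)
translate: b→1 (≡-3 mod 4), so (2,-3,4)→(2,1,3)
reduced (well bottom): (2,1,3) with a≤c, −a<b≤a
well minimum = a = 2

2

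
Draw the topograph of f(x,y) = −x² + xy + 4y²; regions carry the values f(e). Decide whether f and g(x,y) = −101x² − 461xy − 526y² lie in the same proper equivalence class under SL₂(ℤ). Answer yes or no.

D₁ = 17, D₂ = 17
river cycle of f (length 6): (-1, 3, 2), (2, 1, -2), (-2, 3, 1), (1, 3, -2), (-2, 1, 2), (2, 3, -1)
river cycle of g (length 6): (-1, 3, 2), (2, 1, -2), (-2, 3, 1), (1, 3, -2), (-2, 1, 2), (2, 3, -1)
cycles coincide ⇒ equivalent

yes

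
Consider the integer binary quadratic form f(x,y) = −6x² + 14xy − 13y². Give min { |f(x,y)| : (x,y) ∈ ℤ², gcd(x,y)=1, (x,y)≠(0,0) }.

translate: b→-2 (≡-14 mod 12), so (6,-14,13)→(6,-2,5)
flip: (6,-2,5)→(5,2,6)
reduced (well bottom): (5,2,6) with a≤c, −a<b≤a
well minimum |f| = |-5| = 5 (negative-definite)

5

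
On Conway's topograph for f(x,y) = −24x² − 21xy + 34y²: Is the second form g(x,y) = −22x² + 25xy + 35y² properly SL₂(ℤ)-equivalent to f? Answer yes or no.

D₁ = 3705, D₂ = 3705
river cycle of f (length 22): (34, 21, -24), (-24, 27, 31), (31, 35, -20), (-20, 45, 21), (21, 39, -26), (-26, 13, 34), (34, 55, -5), (-5, 55, 34), (34, 13, -26), (-26, 39, 21), … (12 more)
river cycle of g (length 20): (35, 45, -12), (-12, 51, 23), (23, 41, -22), (-22, 47, 17), (17, 55, -10), (-10, 45, 42), (42, 39, -13), (-13, 39, 42), (42, 45, -10), (-10, 55, 17), … (10 more)
cycles differ ⇒ inequivalent

no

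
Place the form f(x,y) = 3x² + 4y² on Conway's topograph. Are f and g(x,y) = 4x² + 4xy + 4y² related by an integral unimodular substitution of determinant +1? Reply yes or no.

D₁ = -48, D₂ = -48
f: reduced (well bottom): (3,0,4) with a≤c, −a<b≤a
g: reduced (well bottom): (4,4,4) with a≤c, −a<b≤a
reduced forms (3, 0, 4) vs (4, 4, 4) ⇒ inequivalent

no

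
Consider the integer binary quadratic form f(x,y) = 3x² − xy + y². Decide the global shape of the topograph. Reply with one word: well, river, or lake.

D = b²−4ac = (-1)² − 4·3·1 = -11
D < 0 ⇒ definite ⇒ every region one sign ⇒ single well

well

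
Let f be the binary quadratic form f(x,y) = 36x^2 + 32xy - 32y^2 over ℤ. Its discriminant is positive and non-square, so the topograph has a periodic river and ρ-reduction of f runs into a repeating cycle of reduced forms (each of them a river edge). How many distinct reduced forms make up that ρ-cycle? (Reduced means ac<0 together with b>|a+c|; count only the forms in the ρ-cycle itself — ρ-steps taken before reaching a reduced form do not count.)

D = 5632, ⌊√D⌋ = 75
river: ρ → (-32,32,36)
river: ρ → (36,40,-28)
river: ρ → (-28,72,4)
river: ρ → (4,72,-28)
river: ρ → (-28,40,36)
river: ρ → (36,32,-32)
ρ-cycle length = 6 (tail of 0 descent steps not counted)

6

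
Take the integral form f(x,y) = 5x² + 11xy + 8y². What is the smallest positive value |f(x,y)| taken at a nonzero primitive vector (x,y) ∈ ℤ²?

translate: b→1 (≡11 mod 10), so (5,11,8)→(5,1,2)
flip: (5,1,2)→(2,-1,5)
reduced (well bottom): (2,-1,5) with a≤c, −a<b≤a
well minimum = a = 2

2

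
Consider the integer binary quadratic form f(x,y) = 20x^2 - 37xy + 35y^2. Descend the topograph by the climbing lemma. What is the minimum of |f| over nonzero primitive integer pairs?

translate: b→3 (≡-37 mod 40), so (20,-37,35)→(20,3,18)
flip: (20,3,18)→(18,-3,20)
reduced (well bottom): (18,-3,20) with a≤c, −a<b≤a
well minimum = a = 18

18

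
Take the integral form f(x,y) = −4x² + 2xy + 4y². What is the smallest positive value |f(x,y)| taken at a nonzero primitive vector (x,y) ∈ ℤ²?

river: ρ → (4,6,-2)
river: ρ → (-2,6,4)
river: ρ → (4,2,-4)
river: ρ → (-4,6,2)
river: ρ → (2,6,-4)
river: ρ → (-4,2,4)
closes: descent 0, river 6
min |a| on river = 2

2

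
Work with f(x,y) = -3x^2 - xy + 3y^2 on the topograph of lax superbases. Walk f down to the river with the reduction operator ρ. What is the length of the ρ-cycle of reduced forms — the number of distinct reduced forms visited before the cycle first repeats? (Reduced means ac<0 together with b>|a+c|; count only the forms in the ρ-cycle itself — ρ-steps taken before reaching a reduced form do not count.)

D = 37, ⌊√D⌋ = 6
descent: ρ → (3,1,-3)  [lands on river]
river: ρ → (-3,5,1)
river: ρ → (1,5,-3)
river: ρ → (-3,1,3)
river: ρ → (3,5,-1)
river: ρ → (-1,5,3)
ρ-cycle length = 6 (tail of 1 descent step not counted)

6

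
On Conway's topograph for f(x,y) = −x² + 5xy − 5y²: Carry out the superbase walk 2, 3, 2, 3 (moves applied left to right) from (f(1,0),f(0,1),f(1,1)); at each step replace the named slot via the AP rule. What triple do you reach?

start (-1,-5,-1) = (f(1,0),f(0,1),f(1,1))
replace slot 2: 2·((-1)+(-1)) − (-5) = 1 → (-1,1,-1)
replace slot 3: 2·((-1)+1) − (-1) = 1 → (-1,1,1)
replace slot 2: 2·((-1)+1) − 1 = -1 → (-1,-1,1)
replace slot 3: 2·((-1)+(-1)) − 1 = -5 → (-1,-1,-5)

-1,-1,-5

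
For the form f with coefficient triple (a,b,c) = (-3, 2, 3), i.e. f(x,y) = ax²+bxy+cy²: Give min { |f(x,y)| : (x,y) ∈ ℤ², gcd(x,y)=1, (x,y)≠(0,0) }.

river: ρ → (3,4,-2)
river: ρ → (-2,4,3)
river: ρ → (3,2,-3)
river: ρ → (-3,4,2)
river: ρ → (2,4,-3)
river: ρ → (-3,2,3)
closes: descent 0, river 6
min |a| on river = 2

2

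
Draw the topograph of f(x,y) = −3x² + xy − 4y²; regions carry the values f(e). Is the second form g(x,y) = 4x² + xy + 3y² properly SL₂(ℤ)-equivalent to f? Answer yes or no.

D₁ = -47, D₂ = -47
f is negative-definite; reduce −f:
−f: reduced (well bottom): (3,-1,4) with a≤c, −a<b≤a
flip sign back: reduced form of f is (-3,1,-4)
g: flip: (4,1,3)→(3,-1,4)
g: reduced (well bottom): (3,-1,4) with a≤c, −a<b≤a
reduced forms (-3, 1, -4) vs (3, -1, 4) ⇒ inequivalent

no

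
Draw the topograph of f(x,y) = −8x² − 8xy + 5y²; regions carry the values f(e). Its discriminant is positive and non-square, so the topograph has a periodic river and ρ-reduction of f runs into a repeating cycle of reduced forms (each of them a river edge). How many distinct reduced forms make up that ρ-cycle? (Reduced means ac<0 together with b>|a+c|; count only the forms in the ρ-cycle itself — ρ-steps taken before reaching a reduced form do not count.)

D = 224, ⌊√D⌋ = 14
descent: ρ → (5,8,-8)  [lands on river]
river: ρ → (-8,8,5)
river: ρ → (5,12,-4)
river: ρ → (-4,12,5)
ρ-cycle length = 4 (tail of 1 descent step not counted)

4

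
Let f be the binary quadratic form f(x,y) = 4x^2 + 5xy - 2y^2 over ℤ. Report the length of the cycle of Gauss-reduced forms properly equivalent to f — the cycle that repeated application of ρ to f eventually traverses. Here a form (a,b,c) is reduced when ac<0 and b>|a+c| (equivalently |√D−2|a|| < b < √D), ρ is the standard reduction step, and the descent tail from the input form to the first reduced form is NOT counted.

D = 57, ⌊√D⌋ = 7
river: ρ → (-2,7,1)
river: ρ → (1,7,-2)
river: ρ → (-2,5,4)
river: ρ → (4,3,-3)
river: ρ → (-3,3,4)
river: ρ → (4,5,-2)
ρ-cycle length = 6 (tail of 0 descent steps not counted)

6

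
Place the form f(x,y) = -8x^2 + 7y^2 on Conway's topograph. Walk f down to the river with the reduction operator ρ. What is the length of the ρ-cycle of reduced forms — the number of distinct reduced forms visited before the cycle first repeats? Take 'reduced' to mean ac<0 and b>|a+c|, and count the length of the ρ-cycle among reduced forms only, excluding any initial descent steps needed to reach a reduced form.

D = 224, ⌊√D⌋ = 14
descent: ρ → (7,14,-1)  [lands on river]
river: ρ → (-1,14,7)
ρ-cycle length = 2 (tail of 1 descent step not counted)

2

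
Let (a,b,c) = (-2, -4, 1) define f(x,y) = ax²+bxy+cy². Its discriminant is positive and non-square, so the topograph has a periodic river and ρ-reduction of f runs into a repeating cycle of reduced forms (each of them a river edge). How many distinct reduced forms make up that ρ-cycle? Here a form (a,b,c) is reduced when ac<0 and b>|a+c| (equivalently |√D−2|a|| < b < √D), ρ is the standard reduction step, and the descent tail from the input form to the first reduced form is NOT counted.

D = 24, ⌊√D⌋ = 4
descent: ρ → (1,4,-2)  [lands on river]
river: ρ → (-2,4,1)
ρ-cycle length = 2 (tail of 1 descent step not counted)

2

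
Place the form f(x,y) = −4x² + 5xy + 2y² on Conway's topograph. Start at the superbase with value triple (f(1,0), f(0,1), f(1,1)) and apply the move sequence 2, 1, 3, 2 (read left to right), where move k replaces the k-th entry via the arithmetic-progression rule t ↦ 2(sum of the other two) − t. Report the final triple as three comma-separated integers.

start (-4,2,3) = (f(1,0),f(0,1),f(1,1))
replace slot 2: 2·((-4)+3) − 2 = -4 → (-4,-4,3)
replace slot 1: 2·((-4)+3) − (-4) = 2 → (2,-4,3)
replace slot 3: 2·(2+(-4)) − 3 = -7 → (2,-4,-7)
replace slot 2: 2·(2+(-7)) − (-4) = -6 → (2,-6,-7)

2,-6,-7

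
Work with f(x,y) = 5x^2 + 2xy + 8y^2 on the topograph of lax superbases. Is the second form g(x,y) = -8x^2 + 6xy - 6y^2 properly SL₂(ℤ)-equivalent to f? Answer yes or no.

D₁ = -156, D₂ = -156
f: reduced (well bottom): (5,2,8) with a≤c, −a<b≤a
g is negative-definite; reduce −g:
−g: flip: (8,-6,6)→(6,6,8)
−g: reduced (well bottom): (6,6,8) with a≤c, −a<b≤a
flip sign back: reduced form of g is (-6,-6,-8)
reduced forms (5, 2, 8) vs (-6, -6, -8) ⇒ inequivalent

no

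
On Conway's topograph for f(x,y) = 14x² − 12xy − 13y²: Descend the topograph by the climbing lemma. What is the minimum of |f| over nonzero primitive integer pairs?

descent: ρ → (-13,12,14)  [lands on river]
river: ρ → (14,16,-11)
river: ρ → (-11,28,2)
river: ρ → (2,28,-11)
river: ρ → (-11,16,14)
river: ρ → (14,12,-13)
river: ρ → (-13,14,13)
river: ρ → (13,12,-14)
river: ρ → (-14,16,11)
river: ρ → (11,28,-2)
river: ρ → (-2,28,11)
river: ρ → (11,16,-14)
river: ρ → (-14,12,13)
river: ρ → (13,14,-13)
closes: descent 1, river 14
min |a| on river = 2

2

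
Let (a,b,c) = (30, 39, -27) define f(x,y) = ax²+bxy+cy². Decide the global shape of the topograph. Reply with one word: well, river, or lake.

D = b²−4ac = 39² − 4·30·(-27) = 4761
D = 69² is a perfect square ⇒ form factors over ℤ ⇒ lakes

lake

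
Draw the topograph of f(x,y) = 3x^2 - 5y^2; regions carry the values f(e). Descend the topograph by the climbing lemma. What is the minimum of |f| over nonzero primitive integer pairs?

descent: ρ → (-5,0,3)
descent: ρ → (3,6,-2)  [lands on river]
river: ρ → (-2,6,3)
closes: descent 2, river 2
min |a| on river = 2

2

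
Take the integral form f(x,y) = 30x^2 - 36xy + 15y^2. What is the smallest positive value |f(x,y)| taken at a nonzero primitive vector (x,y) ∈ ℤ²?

translate: b→24 (≡-36 mod 60), so (30,-36,15)→(30,24,9)
flip: (30,24,9)→(9,-24,30)
translate: b→-6 (≡-24 mod 18), so (9,-24,30)→(9,-6,15)
reduced (well bottom): (9,-6,15) with a≤c, −a<b≤a
well minimum = a = 9

9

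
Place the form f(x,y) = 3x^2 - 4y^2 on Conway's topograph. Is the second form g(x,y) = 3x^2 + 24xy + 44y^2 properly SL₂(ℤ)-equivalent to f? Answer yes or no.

D₁ = 48, D₂ = 48
river cycle of f (length 2): (3, 6, -1), (-1, 6, 3)
river cycle of g (length 2): (3, 6, -1), (-1, 6, 3)
cycles coincide ⇒ equivalent

yes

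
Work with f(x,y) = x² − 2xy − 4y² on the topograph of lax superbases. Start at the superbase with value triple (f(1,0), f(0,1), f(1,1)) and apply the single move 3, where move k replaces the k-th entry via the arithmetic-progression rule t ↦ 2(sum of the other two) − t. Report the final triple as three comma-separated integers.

start (1,-4,-5) = (f(1,0),f(0,1),f(1,1))
replace slot 3: 2·(1+(-4)) − (-5) = -1 → (1,-4,-1)

1,-4,-1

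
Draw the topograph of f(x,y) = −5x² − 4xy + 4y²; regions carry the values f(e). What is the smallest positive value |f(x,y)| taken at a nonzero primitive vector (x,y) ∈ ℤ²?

descent: ρ → (4,4,-5)  [lands on river]
river: ρ → (-5,6,3)
river: ρ → (3,6,-5)
river: ρ → (-5,4,4)
closes: descent 1, river 4
min |a| on river = 3

3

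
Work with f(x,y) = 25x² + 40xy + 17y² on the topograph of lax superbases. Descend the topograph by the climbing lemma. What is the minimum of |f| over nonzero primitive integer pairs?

translate: b→-10 (≡40 mod 50), so (25,40,17)→(25,-10,2)
flip: (25,-10,2)→(2,10,25)
translate: b→2 (≡10 mod 4), so (2,10,25)→(2,2,13)
reduced (well bottom): (2,2,13) with a≤c, −a<b≤a
well minimum = a = 2

2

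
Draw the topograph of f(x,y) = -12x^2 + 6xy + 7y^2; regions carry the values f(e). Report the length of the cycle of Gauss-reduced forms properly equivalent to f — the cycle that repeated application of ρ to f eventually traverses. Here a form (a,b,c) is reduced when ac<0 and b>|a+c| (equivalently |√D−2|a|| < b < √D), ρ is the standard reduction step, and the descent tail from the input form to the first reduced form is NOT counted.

D = 372, ⌊√D⌋ = 19
river: ρ → (7,8,-11)
river: ρ → (-11,14,4)
river: ρ → (4,18,-3)
river: ρ → (-3,18,4)
river: ρ → (4,14,-11)
river: ρ → (-11,8,7)
river: ρ → (7,6,-12)
river: ρ → (-12,18,1)
river: ρ → (1,18,-12)
river: ρ → (-12,6,7)
ρ-cycle length = 10 (tail of 0 descent steps not counted)

10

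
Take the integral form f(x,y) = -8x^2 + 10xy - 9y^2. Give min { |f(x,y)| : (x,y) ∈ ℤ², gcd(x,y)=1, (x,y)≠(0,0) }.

translate: b→6 (≡-10 mod 16), so (8,-10,9)→(8,6,7)
flip: (8,6,7)→(7,-6,8)
reduced (well bottom): (7,-6,8) with a≤c, −a<b≤a
well minimum |f| = |-7| = 7 (negative-definite)

7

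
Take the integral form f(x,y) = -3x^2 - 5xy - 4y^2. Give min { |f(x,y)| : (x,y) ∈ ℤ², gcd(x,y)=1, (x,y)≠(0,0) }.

translate: b→-1 (≡5 mod 6), so (3,5,4)→(3,-1,2)
flip: (3,-1,2)→(2,1,3)
reduced (well bottom): (2,1,3) with a≤c, −a<b≤a
well minimum |f| = |-2| = 2 (negative-definite)

2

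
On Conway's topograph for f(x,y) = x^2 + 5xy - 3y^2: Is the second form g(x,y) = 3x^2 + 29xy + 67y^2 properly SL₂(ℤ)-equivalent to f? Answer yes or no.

D₁ = 37, D₂ = 37
river cycle of f (length 6): (-3, 1, 3), (3, 5, -1), (-1, 5, 3), (3, 1, -3), (-3, 5, 1), (1, 5, -3)
river cycle of g (length 6): (3, 5, -1), (-1, 5, 3), (3, 1, -3), (-3, 5, 1), (1, 5, -3), (-3, 1, 3)
cycles coincide ⇒ equivalent

yes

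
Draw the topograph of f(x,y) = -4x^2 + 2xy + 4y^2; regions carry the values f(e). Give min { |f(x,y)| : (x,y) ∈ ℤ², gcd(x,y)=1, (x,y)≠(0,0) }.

river: ρ → (4,6,-2)
river: ρ → (-2,6,4)
river: ρ → (4,2,-4)
river: ρ → (-4,6,2)
river: ρ → (2,6,-4)
river: ρ → (-4,2,4)
closes: descent 0, river 6
min |a| on river = 2

2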